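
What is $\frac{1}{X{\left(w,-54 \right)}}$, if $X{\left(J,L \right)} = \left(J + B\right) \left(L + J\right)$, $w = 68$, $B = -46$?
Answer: $\frac{1}{308} \approx 0.0032468$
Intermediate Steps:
$X{\left(J,L \right)} = \left(-46 + J\right) \left(J + L\right)$ ($X{\left(J,L \right)} = \left(J - 46\right) \left(L + J\right) = \left(-46 + J\right) \left(J + L\right)$)
$\frac{1}{X{\left(w,-54 \right)}} = \frac{1}{68^{2} - 3128 - -2484 + 68 \left(-54\right)} = \frac{1}{4624 - 3128 + 2484 - 3672} = \frac{1}{308}$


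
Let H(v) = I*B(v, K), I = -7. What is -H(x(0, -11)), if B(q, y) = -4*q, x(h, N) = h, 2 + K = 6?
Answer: 0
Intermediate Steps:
K = 4 (K = -2 + 6 = 4)
H(v) = 28*v (H(v) = -(-28)*v = 28*v)
-H(x(0, -11)) = -28*0 = -1*0 = 0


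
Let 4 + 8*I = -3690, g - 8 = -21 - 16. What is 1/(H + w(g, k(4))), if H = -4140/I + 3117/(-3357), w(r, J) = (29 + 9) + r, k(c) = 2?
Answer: 2066793/35212744 ≈ 0.058694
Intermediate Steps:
g = -29 (g = 8 + (-21 - 16) = 8 - 37 = -29)
w(r, J) = 38 + r
I = -1847/4 (I = -½ + (⅛)*(-3690) = -½ - 1845/4 = -1847/4 ≈ -461.75)
H = 16611607/2066793 (H = -4140/(-1847/4) + 3117/(-3357) = -4140*(-4/1847) + 3117*(-1/3357) = 16560/1847 - 1039/1119 = 16611607/2066793 ≈ 8.0374)
1/(H + w(g, k(4))) = 1/(16611607/2066793 + (38 - 29)) = 1/(16611607/2066793 + 9) = 1/(35212744/2066793) = 2066793/35212744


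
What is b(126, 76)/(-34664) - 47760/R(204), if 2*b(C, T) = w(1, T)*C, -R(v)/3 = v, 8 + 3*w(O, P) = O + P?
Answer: 19698403/252552 ≈ 77.997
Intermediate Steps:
w(O, P) = -8/3 + O/3 + P/3 (w(O, P) = -8/3 + (O + P)/3 = -8/3 + (O/3 + P/3) = -8/3 + O/3 + P/3)
R(v) = -3*v
b(C, T) = C*(-7/3 + T/3)/2 (b(C, T) = ((-8/3 + (⅓)*1 + T/3)*C)/2 = ((-8/3 + ⅓ + T/3)*C)/2 = ((-7/3 + T/3)*C)/2 = (C*(-7/3 + T/3))/2 = C*(-7/3 + T/3)/2)
b(126, 76)/(-34664) - 47760/R(204) = ((⅙)*126*(-7 + 76))/(-34664) - 47760/((-3*204)) = ((⅙)*126*69)*(-1/34664) - 47760/(-612) = 1449*(-1/34664) - 47760*(-1/612) = -207/4952 + 3980/51 = 19698403/252552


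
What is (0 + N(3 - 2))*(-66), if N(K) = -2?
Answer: 132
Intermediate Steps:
(0 + N(3 - 2))*(-66) = (0 - 2)*(-66) = -2*(-66) = 132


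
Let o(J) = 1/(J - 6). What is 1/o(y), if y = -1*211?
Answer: -217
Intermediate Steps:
y = -211
o(J) = 1/(-6 + J)
1/o(y) = 1/(1/(-6 - 211)) = 1/(1/(-217)) = 1/(-1/217) = -217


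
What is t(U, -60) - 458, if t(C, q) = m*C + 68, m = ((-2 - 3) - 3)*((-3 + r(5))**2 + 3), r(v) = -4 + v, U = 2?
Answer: -502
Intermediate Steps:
m = -56 (m = ((-2 - 3) - 3)*((-3 + (-4 + 5))**2 + 3) = (-5 - 3)*((-3 + 1)**2 + 3) = -8*((-2)**2 + 3) = -8*(4 + 3) = -8*7 = -56)
t(C, q) = 68 - 56*C (t(C, q) = -56*C + 68 = 68 - 56*C)
t(U, -60) - 458 = (68 - 56*2) - 458 = (68 - 112) - 458 = -44 - 458 = -502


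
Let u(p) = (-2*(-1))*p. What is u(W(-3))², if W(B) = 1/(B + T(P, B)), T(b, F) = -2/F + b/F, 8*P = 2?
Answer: 576/841 ≈ 0.68490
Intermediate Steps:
P = ¼ (P = (⅛)*2 = ¼ ≈ 0.25000)
W(B) = 1/(B - 7/(4*B)) (W(B) = 1/(B + (-2 + ¼)/B) = 1/(B - 7/4/B) = 1/(B - 7/(4*B)))
u(p) = 2*p
u(W(-3))² = (2*(4*(-3)/(-7 + 4*(-3)²)))² = (2*(4*(-3)/(-7 + 4*9)))² = (2*(4*(-3)/(-7 + 36)))² = (2*(4*(-3)/29))² = (2*(4*(-3)*(1/29)))² = (2*(-12/29))² = (-24/29)² = 576/841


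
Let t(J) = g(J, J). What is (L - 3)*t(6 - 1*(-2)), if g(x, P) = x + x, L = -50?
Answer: -848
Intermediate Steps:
g(x, P) = 2*x
t(J) = 2*J
(L - 3)*t(6 - 1*(-2)) = (-50 - 3)*(2*(6 - 1*(-2))) = -106*(6 + 2) = -106*8 = -53*16 = -848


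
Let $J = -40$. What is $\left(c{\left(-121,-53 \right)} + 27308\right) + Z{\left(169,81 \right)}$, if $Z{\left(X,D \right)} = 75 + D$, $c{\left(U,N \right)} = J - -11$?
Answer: $27435$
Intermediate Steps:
$c{\left(U,N \right)} = -29$ ($c{\left(U,N \right)} = -40 - -11 = -40 + 11 = -29$)
$\left(c{\left(-121,-53 \right)} + 27308\right) + Z{\left(169,81 \right)} = \left(-29 + 27308\right) + \left(75 + 81\right) = 27279 + 156 = 27435$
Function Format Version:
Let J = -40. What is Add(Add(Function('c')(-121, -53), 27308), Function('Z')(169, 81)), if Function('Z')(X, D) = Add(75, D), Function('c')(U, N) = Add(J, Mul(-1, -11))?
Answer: 27435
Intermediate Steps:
Function('c')(U, N) = -29 (Function('c')(U, N) = Add(-40, Mul(-1, -11)) = Add(-40, 11) = -29)
Add(Add(Function('c')(-121, -53), 27308), Function('Z')(169, 81)) = Add(Add(-29, 27308), Add(75, 81)) = Add(27279, 156) = 27435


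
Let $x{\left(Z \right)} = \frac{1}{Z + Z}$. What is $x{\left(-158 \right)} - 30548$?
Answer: $- \frac{9653169}{316} \approx -30548.0$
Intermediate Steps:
$x{\left(Z \right)} = \frac{1}{2 Z}$
$x{\left(-158 \right)} - 30548 = \frac{1}{2 \left(-158\right)} - 30548 = \frac{1}{2} \left(- \frac{1}{158}\right) - 30548 = - \frac{1}{316} - 30548 = - \frac{9653169}{316}$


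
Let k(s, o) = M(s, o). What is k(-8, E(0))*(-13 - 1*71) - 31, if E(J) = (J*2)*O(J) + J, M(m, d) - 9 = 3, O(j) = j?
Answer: -1039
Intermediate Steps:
M(m, d) = 12 (M(m, d) = 9 + 3 = 12)
E(J) = J + 2*J**2 (E(J) = (J*2)*J + J = (2*J)*J + J = 2*J**2 + J = J + 2*J**2)
k(s, o) = 12
k(-8, E(0))*(-13 - 1*71) - 31 = 12*(-13 - 1*71) - 31 = 12*(-13 - 71) - 31 = 12*(-84) - 31 = -1008 - 31 = -1039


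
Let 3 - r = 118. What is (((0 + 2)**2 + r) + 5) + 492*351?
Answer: 172586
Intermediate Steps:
r = -115 (r = 3 - 1*118 = 3 - 118 = -115)
(((0 + 2)**2 + r) + 5) + 492*351 = (((0 + 2)**2 - 115) + 5) + 492*351 = ((2**2 - 115) + 5) + 172692 = ((4 - 115) + 5) + 172692 = (-111 + 5) + 172692 = -106 + 172692 = 172586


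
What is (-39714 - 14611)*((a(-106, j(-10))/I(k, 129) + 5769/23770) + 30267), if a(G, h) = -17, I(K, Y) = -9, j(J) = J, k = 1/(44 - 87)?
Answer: -70356039362665/42786 ≈ -1.6444e+9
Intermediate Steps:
k = -1/43 (k = 1/(-43) = -1/43 ≈ -0.023256)
(-39714 - 14611)*((a(-106, j(-10))/I(k, 129) + 5769/23770) + 30267) = (-39714 - 14611)*((-17/(-9) + 5769/23770) + 30267) = -54325*((-17*(-1/9) + 5769*(1/23770)) + 30267) = -54325*((17/9 + 5769/23770) + 30267) = -54325*(456011/213930 + 30267) = -54325*6475475321/213930 = -70356039362665/42786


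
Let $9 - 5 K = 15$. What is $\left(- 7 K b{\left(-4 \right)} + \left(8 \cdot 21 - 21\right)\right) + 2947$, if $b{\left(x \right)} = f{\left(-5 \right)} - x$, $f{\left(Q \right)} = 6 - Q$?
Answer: $3220$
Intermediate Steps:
$K = - \frac{6}{5}$ ($K = \frac{9}{5} - 3 = - \frac{6}{5} \approx -1.2$)
$b{\left(x \right)} = 11 - x$ ($b{\left(x \right)} = \left(6 - -5\right) - x = \left(6 + 5\right) - x = 11 - x$)
$\left(- 7 K b{\left(-4 \right)} + \left(8 \cdot 21 - 21\right)\right) + 2947 = \left(\left(-7\right) \left(- \frac{6}{5}\right) \left(11 - -4\right) + \left(8 \cdot 21 - 21\right)\right) + 2947 = \left(\frac{42 \left(11 + 4\right)}{5} + \left(168 - 21\right)\right) + 2947 = \left(\frac{42}{5} \cdot 15 + 147\right) + 2947 = \left(126 + 147\right) + 2947 = 273 + 2947 = 3220$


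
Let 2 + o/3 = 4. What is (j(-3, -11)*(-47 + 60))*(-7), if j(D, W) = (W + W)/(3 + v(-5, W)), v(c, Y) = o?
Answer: 2002/9 ≈ 222.44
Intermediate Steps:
o = 6 (o = -6 + 3*4 = -6 + 12 = 6)
v(c, Y) = 6
j(D, W) = 2*W/9 (j(D, W) = (W + W)/(3 + 6) = (2*W)/9 = (2*W)*(⅑) = 2*W/9)
(j(-3, -11)*(-47 + 60))*(-7) = (((2/9)*(-11))*(-47 + 60))*(-7) = -22/9*13*(-7) = -286/9*(-7) = 2002/9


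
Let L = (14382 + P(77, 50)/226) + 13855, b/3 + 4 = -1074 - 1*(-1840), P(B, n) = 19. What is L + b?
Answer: 6898217/226 ≈ 30523.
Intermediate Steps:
b = 2286 (b = -12 + 3*(-1074 - 1*(-1840)) = -12 + 3*(-1074 + 1840) = -12 + 3*766 = -12 + 2298 = 2286)
L = 6381581/226 (L = (14382 + 19/226) + 13855 = 3250351/226 + 13855 = 6381581/226 ≈ 28237.)
L + b = 6381581/226 + 2286 = 6898217/226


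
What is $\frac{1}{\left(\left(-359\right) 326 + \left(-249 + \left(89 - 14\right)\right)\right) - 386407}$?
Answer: $- \frac{1}{503615} \approx -1.9856 \cdot 10^{-6}$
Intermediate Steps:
$\frac{1}{\left(\left(-359\right) 326 + \left(-249 + \left(89 - 14\right)\right)\right) - 386407} = \frac{1}{\left(-117034 + \left(-249 + \left(89 - 14\right)\right)\right) - 386407} = \frac{1}{\left(-117034 + \left(-249 + 75\right)\right) - 386407} = \frac{1}{\left(-117034 - 174\right) - 386407} = \frac{1}{-117208 - 386407} = \frac{1}{-503615} = - \frac{1}{503615}$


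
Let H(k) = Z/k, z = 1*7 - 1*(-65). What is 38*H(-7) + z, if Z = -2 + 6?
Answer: 352/7 ≈ 50.286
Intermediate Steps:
Z = 4
z = 72 (z = 7 + 65 = 72)
H(k) = 4/k
38*H(-7) + z = 38*(4/(-7)) + 72 = 38*(4*(-1/7)) + 72 = 38*(-4/7) + 72 = -152/7 + 72 = 352/7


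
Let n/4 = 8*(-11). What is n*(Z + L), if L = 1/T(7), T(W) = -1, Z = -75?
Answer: 26752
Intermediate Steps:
n = -352 (n = 4*(8*(-11)) = 4*(-88) = -352)
L = -1 (L = 1/(-1) = -1)
n*(Z + L) = -352*(-75 - 1) = -352*(-76) = 26752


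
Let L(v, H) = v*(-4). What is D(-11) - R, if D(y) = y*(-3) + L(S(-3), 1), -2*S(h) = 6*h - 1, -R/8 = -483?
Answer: -3869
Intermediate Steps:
R = 3864 (R = -8*(-483) = 3864)
S(h) = 1/2 - 3*h (S(h) = -(6*h - 1)/2 = -(-1 + 6*h)/2 = 1/2 - 3*h)
L(v, H) = -4*v
D(y) = -38 - 3*y (D(y) = y*(-3) - 4*(1/2 - 3*(-3)) = -3*y - 4*(1/2 + 9) = -3*y - 4*19/2 = -3*y - 38 = -38 - 3*y)
D(-11) - R = (-38 - 3*(-11)) - 1*3864 = (-38 + 33) - 3864 = -5 - 3864 = -3869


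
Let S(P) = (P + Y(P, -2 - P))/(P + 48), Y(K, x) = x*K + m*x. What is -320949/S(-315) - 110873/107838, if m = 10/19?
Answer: -87893536585403/101160671040 ≈ -868.85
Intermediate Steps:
m = 10/19 (m = 10*(1/19) = 10/19 ≈ 0.52632)
Y(K, x) = 10*x/19 + K*x (Y(K, x) = x*K + 10*x/19 = K*x + 10*x/19 = 10*x/19 + K*x)
S(P) = (P + (-2 - P)*(10 + 19*P)/19)/(48 + P) (S(P) = (P + (-2 - P)*(10 + 19*P)/19)/(P + 48) = (P + (-2 - P)*(10 + 19*P)/19)/(48 + P))
-320949/S(-315) - 110873/107838 = -320949*(48 - 315)/(-315 - (2 - 315)*(10 + 19*(-315))/19) - 110873/107838 = -320949*(-267/(-315 - 1/19*(-313)*(10 - 5985))) - 110873*1/107838 = -320949*(-267/(-315 - 1/19*(-313)*(-5975))) - 110873/107838 = -320949*(-267/(-315 - 1870175/19)) - 110873/107838 = -320949/((-1/267*(-1876160/19))) - 110873/107838 = -320949/1876160/5073 - 110873/107838 = -320949*5073/1876160 - 110873/107838 = -1628174277/1876160 - 110873/107838 = -87893536585403/101160671040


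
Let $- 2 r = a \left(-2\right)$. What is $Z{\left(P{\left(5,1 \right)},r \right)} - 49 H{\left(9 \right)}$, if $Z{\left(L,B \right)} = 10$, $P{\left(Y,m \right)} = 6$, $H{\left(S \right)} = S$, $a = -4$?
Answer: $-431$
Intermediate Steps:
$r = -4$ ($r = - \frac{\left(-4\right) \left(-2\right)}{2} = \left(- \frac{1}{2}\right) 8 = -4$)
$Z{\left(P{\left(5,1 \right)},r \right)} - 49 H{\left(9 \right)} = 10 - 441 = -431$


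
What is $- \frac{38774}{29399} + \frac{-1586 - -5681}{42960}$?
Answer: $- \frac{103022809}{84198736} \approx -1.2236$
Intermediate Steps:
$- \frac{38774}{29399} + \frac{-1586 - -5681}{42960} = \left(-38774\right) \frac{1}{29399} + \left(-1586 + 5681\right) \frac{1}{42960} = - \frac{38774}{29399} + 4095 \cdot \frac{1}{42960} = - \frac{38774}{29399} + \frac{273}{2864} = - \frac{103022809}{84198736}$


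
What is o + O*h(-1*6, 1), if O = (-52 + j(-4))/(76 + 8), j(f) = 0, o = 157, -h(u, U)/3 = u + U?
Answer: 1034/7 ≈ 147.71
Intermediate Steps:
h(u, U) = -3*U - 3*u (h(u, U) = -3*(u + U) = -3*(U + u) = -3*U - 3*u)
O = -13/21 (O = (-52 + 0)/(76 + 8) = -52/84 = -52*1/84 = -13/21 ≈ -0.61905)
o + O*h(-1*6, 1) = 157 - 13*(-3*1 - (-3)*6)/21 = 157 - 13*(-3 - 3*(-6))/21 = 157 - 13*(-3 + 18)/21 = 157 - 13/21*15 = 157 - 65/7 = 1034/7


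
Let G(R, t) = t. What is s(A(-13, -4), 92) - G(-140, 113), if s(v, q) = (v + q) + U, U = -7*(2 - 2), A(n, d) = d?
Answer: -25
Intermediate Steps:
U = 0 (U = -7*0 = 0)
s(v, q) = q + v (s(v, q) = (v + q) + 0 = (q + v) + 0 = q + v)
s(A(-13, -4), 92) - G(-140, 113) = (92 - 4) - 1*113 = 88 - 113 = -25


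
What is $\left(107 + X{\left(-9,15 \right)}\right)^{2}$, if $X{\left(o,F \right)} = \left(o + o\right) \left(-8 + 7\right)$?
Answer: $15625$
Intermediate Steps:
$X{\left(o,F \right)} = - 2 o$ ($X{\left(o,F \right)} = 2 o \left(-1\right) = - 2 o$)
$\left(107 + X{\left(-9,15 \right)}\right)^{2} = \left(107 - -18\right)^{2} = \left(107 + 18\right)^{2} = 125^{2} = 15625$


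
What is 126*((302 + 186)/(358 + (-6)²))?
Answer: 30744/197 ≈ 156.06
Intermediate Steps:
126*((302 + 186)/(358 + (-6)²)) = 126*(488/(358 + 36)) = 126*(488/394) = 126*(488*(1/394)) = 126*(244/197) = 30744/197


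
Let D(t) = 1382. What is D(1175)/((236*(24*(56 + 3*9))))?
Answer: 691/235056 ≈ 0.0029397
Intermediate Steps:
D(1175)/((236*(24*(56 + 3*9)))) = 1382/((236*(24*(56 + 3*9)))) = 1382/((236*(24*(56 + 27)))) = 1382/((236*(24*83))) = 1382/((236*1992)) = 1382/470112 = 1382*(1/470112) = 691/235056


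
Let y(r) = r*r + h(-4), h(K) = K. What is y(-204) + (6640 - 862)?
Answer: 47390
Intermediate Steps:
y(r) = -4 + r**2 (y(r) = r*r - 4 = r**2 - 4 = -4 + r**2)
y(-204) + (6640 - 862) = (-4 + (-204)**2) + (6640 - 862) = (-4 + 41616) + 5778 = 41612 + 5778 = 47390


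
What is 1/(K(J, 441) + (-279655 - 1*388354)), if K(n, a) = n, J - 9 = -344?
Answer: -1/668344 ≈ -1.4962e-6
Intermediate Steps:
J = -335 (J = 9 - 344 = -335)
1/(K(J, 441) + (-279655 - 1*388354)) = 1/(-335 + (-279655 - 1*388354)) = 1/(-335 + (-279655 - 388354)) = 1/(-335 - 668009) = 1/(-668344) = -1/668344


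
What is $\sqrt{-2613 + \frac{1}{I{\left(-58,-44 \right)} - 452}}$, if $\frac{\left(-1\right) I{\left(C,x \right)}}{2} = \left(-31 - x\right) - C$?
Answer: $\frac{i \sqrt{102440118}}{198} \approx 51.118 i$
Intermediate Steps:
$I{\left(C,x \right)} = 62 + 2 C + 2 x$ ($I{\left(C,x \right)} = - 2 \left(\left(-31 - x\right) - C\right) = - 2 \left(-31 - C - x\right) = 62 + 2 C + 2 x$)
$\sqrt{-2613 + \frac{1}{I{\left(-58,-44 \right)} - 452}} = \sqrt{-2613 + \frac{1}{\left(62 + 2 \left(-58\right) + 2 \left(-44\right)\right) - 452}} = \sqrt{-2613 + \frac{1}{\left(62 - 116 - 88\right) - 452}} = \sqrt{-2613 + \frac{1}{-142 - 452}} = \sqrt{-2613 + \frac{1}{-594}} = \sqrt{-2613 - \frac{1}{594}} = \sqrt{- \frac{1552123}{594}} = \frac{i \sqrt{102440118}}{198}$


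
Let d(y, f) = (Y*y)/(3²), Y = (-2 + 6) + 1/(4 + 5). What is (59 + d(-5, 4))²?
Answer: 21104836/6561 ≈ 3216.7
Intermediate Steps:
Y = 37/9 (Y = 4 + 1/9 = 4 + ⅑ = 37/9 ≈ 4.1111)
d(y, f) = 37*y/81 (d(y, f) = (37*y/9)/(3²) = (37*y/9)/9 = (37*y/9)*(⅑) = 37*y/81)
(59 + d(-5, 4))² = (59 + (37/81)*(-5))² = (59 - 185/81)² = (4594/81)² = 21104836/6561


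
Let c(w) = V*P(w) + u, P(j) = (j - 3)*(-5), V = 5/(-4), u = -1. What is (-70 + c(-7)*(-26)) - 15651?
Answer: -14070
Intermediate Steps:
V = -5/4 (V = 5*(-1/4) = -5/4 ≈ -1.2500)
P(j) = 15 - 5*j (P(j) = (-3 + j)*(-5) = 15 - 5*j)
c(w) = -79/4 + 25*w/4 (c(w) = -5*(15 - 5*w)/4 - 1 = (-75/4 + 25*w/4) - 1 = -79/4 + 25*w/4)
(-70 + c(-7)*(-26)) - 15651 = (-70 + (-79/4 + (25/4)*(-7))*(-26)) - 15651 = (-70 + (-79/4 - 175/4)*(-26)) - 15651 = (-70 - 127/2*(-26)) - 15651 = (-70 + 1651) - 15651 = 1581 - 15651 = -14070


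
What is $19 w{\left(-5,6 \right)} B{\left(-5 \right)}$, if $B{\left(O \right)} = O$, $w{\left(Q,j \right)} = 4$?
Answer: $-380$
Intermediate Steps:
$19 w{\left(-5,6 \right)} B{\left(-5 \right)} = 19 \cdot 4 \left(-5\right) = 76 \left(-5\right) = -380$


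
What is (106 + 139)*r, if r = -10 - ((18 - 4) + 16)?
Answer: -9800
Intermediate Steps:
r = -40 (r = -10 - (14 + 16) = -10 - 1*30 = -10 - 30 = -40)
(106 + 139)*r = (106 + 139)*(-40) = 245*(-40) = -9800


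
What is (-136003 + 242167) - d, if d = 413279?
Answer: -307115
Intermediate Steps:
(-136003 + 242167) - d = (-136003 + 242167) - 1*413279 = 106164 - 413279 = -307115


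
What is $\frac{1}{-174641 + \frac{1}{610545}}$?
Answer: $- \frac{610545}{106626189344} \approx -5.726 \cdot 10^{-6}$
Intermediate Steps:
$\frac{1}{-174641 + \frac{1}{610545}} = \frac{1}{- \frac{106626189344}{610545}} = - \frac{610545}{106626189344}$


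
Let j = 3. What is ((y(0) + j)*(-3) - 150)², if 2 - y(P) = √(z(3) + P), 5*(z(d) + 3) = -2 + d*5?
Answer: 136107/5 - 198*I*√10 ≈ 27221.0 - 626.13*I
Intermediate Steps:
z(d) = -17/5 + d (z(d) = -3 + (-2 + d*5)/5 = -3 + (-2 + 5*d)/5 = -3 + (-⅖ + d) = -17/5 + d)
y(P) = 2 - √(-⅖ + P) (y(P) = 2 - √((-17/5 + 3) + P) = 2 - √(-⅖ + P))
((y(0) + j)*(-3) - 150)² = (((2 - √(-10 + 25*0)/5) + 3)*(-3) - 150)² = (((2 - √(-10 + 0)/5) + 3)*(-3) - 150)² = (((2 - I*√10/5) + 3)*(-3) - 150)² = ((5 - I*√10/5)*(-3) - 150)² = ((-15 + 3*I*√10/5) - 150)² = (-165 + 3*I*√10/5)²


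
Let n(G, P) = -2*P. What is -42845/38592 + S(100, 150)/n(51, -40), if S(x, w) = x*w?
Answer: 7193155/38592 ≈ 186.39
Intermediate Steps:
S(x, w) = w*x
-42845/38592 + S(100, 150)/n(51, -40) = -42845/38592 + (150*100)/((-2*(-40))) = -42845*1/38592 + 15000/80 = -42845/38592 + 15000*(1/80) = -42845/38592 + 375/2 = 7193155/38592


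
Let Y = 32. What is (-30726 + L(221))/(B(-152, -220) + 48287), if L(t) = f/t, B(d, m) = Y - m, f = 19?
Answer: -6790427/10727119 ≈ -0.63301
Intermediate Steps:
B(d, m) = 32 - m
L(t) = 19/t
(-30726 + L(221))/(B(-152, -220) + 48287) = (-30726 + 19/221)/((32 - 1*(-220)) + 48287) = (-30726 + 19*(1/221))/((32 + 220) + 48287) = (-30726 + 19/221)/(252 + 48287) = -6790427/221/48539 = -6790427/221*1/48539 = -6790427/10727119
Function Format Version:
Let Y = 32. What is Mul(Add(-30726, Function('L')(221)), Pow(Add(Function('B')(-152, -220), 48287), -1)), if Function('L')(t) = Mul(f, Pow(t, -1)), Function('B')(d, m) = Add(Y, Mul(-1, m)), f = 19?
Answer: Rational(-6790427, 10727119) ≈ -0.63301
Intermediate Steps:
Function('B')(d, m) = Add(32, Mul(-1, m))
Function('L')(t) = Mul(19, Pow(t, -1))
Mul(Add(-30726, Function('L')(221)), Pow(Add(Function('B')(-152, -220), 48287), -1)) = Mul(Add(-30726, Mul(19, Pow(221, -1))), Pow(Add(Add(32, Mul(-1, -220)), 48287), -1)) = Mul(Add(-30726, Mul(19, Rational(1, 221))), Pow(Add(Add(32, 220), 48287), -1)) = Mul(Add(-30726, Rational(19, 221)), Pow(Add(252, 48287), -1)) = Mul(Rational(-6790427, 221), Pow(48539, -1)) = Mul(Rational(-6790427, 221), Rational(1, 48539)) = Rational(-6790427, 10727119)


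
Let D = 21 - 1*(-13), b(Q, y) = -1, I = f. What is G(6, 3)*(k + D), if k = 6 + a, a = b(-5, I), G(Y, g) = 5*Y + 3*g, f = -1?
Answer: 1521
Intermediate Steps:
I = -1
G(Y, g) = 3*g + 5*Y
a = -1
D = 34 (D = 21 + 13 = 34)
k = 5 (k = 6 - 1 = 5)
G(6, 3)*(k + D) = (3*3 + 5*6)*(5 + 34) = (9 + 30)*39 = 39*39 = 1521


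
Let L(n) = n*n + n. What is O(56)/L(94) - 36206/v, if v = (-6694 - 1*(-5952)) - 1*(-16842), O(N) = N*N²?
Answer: 125204901/7188650 ≈ 17.417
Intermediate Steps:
O(N) = N³
L(n) = n + n² (L(n) = n² + n = n + n²)
v = 16100 (v = (-6694 + 5952) + 16842 = -742 + 16842 = 16100)
O(56)/L(94) - 36206/v = 56³/((94*(1 + 94))) - 36206/16100 = 175616/((94*95)) - 36206*1/16100 = 175616/8930 - 18103/8050 = 175616*(1/8930) - 18103/8050 = 87808/4465 - 18103/8050 = 125204901/7188650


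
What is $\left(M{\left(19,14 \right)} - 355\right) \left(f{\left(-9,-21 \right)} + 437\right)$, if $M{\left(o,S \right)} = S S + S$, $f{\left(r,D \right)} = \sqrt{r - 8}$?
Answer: $-63365 - 145 i \sqrt{17} \approx -63365.0 - 597.85 i$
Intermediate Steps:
$f{\left(r,D \right)} = \sqrt{-8 + r}$
$M{\left(o,S \right)} = S + S^{2}$ ($M{\left(o,S \right)} = S^{2} + S = S + S^{2}$)
$\left(M{\left(19,14 \right)} - 355\right) \left(f{\left(-9,-21 \right)} + 437\right) = \left(14 \left(1 + 14\right) - 355\right) \left(\sqrt{-8 - 9} + 437\right) = \left(14 \cdot 15 - 355\right) \left(\sqrt{-17} + 437\right) = \left(210 - 355\right) \left(i \sqrt{17} + 437\right) = - 145 \left(437 + i \sqrt{17}\right) = -63365 - 145 i \sqrt{17}$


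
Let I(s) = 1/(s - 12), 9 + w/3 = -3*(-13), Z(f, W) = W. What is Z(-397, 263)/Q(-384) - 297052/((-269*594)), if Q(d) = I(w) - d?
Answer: 553429480/217548639 ≈ 2.5439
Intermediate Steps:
w = 90 (w = -27 + 3*(-3*(-13)) = -27 + 3*39 = -27 + 117 = 90)
I(s) = 1/(-12 + s)
Q(d) = 1/78 - d (Q(d) = 1/(-12 + 90) - d = 1/78 - d)
Z(-397, 263)/Q(-384) - 297052/((-269*594)) = 263/(1/78 - 1*(-384)) - 297052/((-269*594)) = 263/(1/78 + 384) - 297052/(-159786) = 263/(29953/78) - 297052*(-1/159786) = 263*(78/29953) + 148526/79893 = 20514/29953 + 148526/79893 = 553429480/217548639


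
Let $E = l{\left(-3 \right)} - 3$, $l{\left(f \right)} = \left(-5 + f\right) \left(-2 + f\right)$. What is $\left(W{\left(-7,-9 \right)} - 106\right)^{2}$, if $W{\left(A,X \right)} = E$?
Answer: $4761$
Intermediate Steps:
$E = 37$ ($E = \left(10 + \left(-3\right)^{2} - -21\right) - 3 = \left(10 + 9 + 21\right) - 3 = 40 - 3 = 37$)
$W{\left(A,X \right)} = 37$
$\left(W{\left(-7,-9 \right)} - 106\right)^{2} = \left(37 - 106\right)^{2} = \left(-69\right)^{2} = 4761$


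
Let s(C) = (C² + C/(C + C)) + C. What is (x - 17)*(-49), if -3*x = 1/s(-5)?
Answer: 102557/123 ≈ 833.80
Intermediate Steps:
s(C) = ½ + C + C² (s(C) = (C² + C/((2*C))) + C = (C² + (1/(2*C))*C) + C = (C² + ½) + C = (½ + C²) + C = ½ + C + C²)
x = -2/123 (x = -1/(3*(½ - 5 + (-5)²)) = -1/(3*(½ - 5 + 25)) = -1/(3*41/2) = -⅓*2/41 = -2/123 ≈ -0.016260)
(x - 17)*(-49) = (-2/123 - 17)*(-49) = -2093/123*(-49) = 102557/123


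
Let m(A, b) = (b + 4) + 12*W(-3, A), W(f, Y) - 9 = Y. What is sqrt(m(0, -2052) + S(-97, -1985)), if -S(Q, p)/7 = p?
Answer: sqrt(11955) ≈ 109.34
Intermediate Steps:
W(f, Y) = 9 + Y
S(Q, p) = -7*p
m(A, b) = 112 + b + 12*A (m(A, b) = (b + 4) + 12*(9 + A) = (4 + b) + (108 + 12*A) = 112 + b + 12*A)
sqrt(m(0, -2052) + S(-97, -1985)) = sqrt((112 - 2052 + 12*0) - 7*(-1985)) = sqrt((112 - 2052 + 0) + 13895) = sqrt(-1940 + 13895) = sqrt(11955)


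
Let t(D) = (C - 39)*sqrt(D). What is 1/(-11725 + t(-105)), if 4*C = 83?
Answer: -5360/62861987 + 292*I*sqrt(105)/2200169545 ≈ -8.5266e-5 + 1.3599e-6*I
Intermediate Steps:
C = 83/4 (C = (1/4)*83 = 83/4 ≈ 20.750)
t(D) = -73*sqrt(D)/4 (t(D) = (83/4 - 39)*sqrt(D) = -73*sqrt(D)/4)
1/(-11725 + t(-105)) = 1/(-11725 - 73*I*sqrt(105)/4)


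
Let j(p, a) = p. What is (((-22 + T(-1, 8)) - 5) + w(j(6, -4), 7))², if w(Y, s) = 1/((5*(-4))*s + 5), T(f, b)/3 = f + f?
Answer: 19855936/18225 ≈ 1089.5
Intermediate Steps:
T(f, b) = 6*f (T(f, b) = 3*(f + f) = 3*(2*f) = 6*f)
w(Y, s) = 1/(5 - 20*s) (w(Y, s) = 1/(-20*s + 5) = 1/(5 - 20*s))
(((-22 + T(-1, 8)) - 5) + w(j(6, -4), 7))² = (((-22 + 6*(-1)) - 5) - 1/(-5 + 20*7))² = (((-22 - 6) - 5) - 1/(-5 + 140))² = ((-28 - 5) - 1/135)² = (-33 - 1*1/135)² = (-33 - 1/135)² = (-4456/135)² = 19855936/18225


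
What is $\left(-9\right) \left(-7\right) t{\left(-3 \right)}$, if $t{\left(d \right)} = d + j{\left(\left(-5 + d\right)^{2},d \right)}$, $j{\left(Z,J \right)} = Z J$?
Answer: $-12285$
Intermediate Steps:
$j{\left(Z,J \right)} = J Z$
$t{\left(d \right)} = d + d \left(-5 + d\right)^{2}$
$\left(-9\right) \left(-7\right) t{\left(-3 \right)} = \left(-9\right) \left(-7\right) \left(- 3 \left(1 + \left(-5 - 3\right)^{2}\right)\right) = 63 \left(- 3 \left(1 + \left(-8\right)^{2}\right)\right) = 63 \left(- 3 \left(1 + 64\right)\right) = 63 \left(\left(-3\right) 65\right) = 63 \left(-195\right) = -12285$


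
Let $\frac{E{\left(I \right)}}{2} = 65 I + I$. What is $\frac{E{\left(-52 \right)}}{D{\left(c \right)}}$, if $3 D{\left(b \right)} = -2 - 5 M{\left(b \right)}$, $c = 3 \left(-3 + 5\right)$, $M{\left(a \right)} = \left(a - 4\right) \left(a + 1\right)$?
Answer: $286$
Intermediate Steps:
$M{\left(a \right)} = \left(1 + a\right) \left(-4 + a\right)$ ($M{\left(a \right)} = \left(-4 + a\right) \left(1 + a\right) = \left(1 + a\right) \left(-4 + a\right)$)
$c = 6$ ($c = 3 \cdot 2 = 6$)
$E{\left(I \right)} = 132 I$ ($E{\left(I \right)} = 2 \left(65 I + I\right) = 2 \cdot 66 I = 132 I$)
$D{\left(b \right)} = 6 + 5 b - \frac{5 b^{2}}{3}$ ($D{\left(b \right)} = \frac{-2 - 5 \left(-4 + b^{2} - 3 b\right)}{3} = \frac{-2 + \left(20 - 5 b^{2} + 15 b\right)}{3} = \frac{18 - 5 b^{2} + 15 b}{3} = 6 + 5 b - \frac{5 b^{2}}{3}$)
$\frac{E{\left(-52 \right)}}{D{\left(c \right)}} = \frac{132 \left(-52\right)}{6 + 5 \cdot 6 - \frac{5 \cdot 6^{2}}{3}} = - \frac{6864}{6 + 30 - 60} = - \frac{6864}{-24} = \left(-6864\right) \left(- \frac{1}{24}\right) = 286$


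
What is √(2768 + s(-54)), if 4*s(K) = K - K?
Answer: 4*√173 ≈ 52.612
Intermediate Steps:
s(K) = 0 (s(K) = (K - K)/4 = (¼)*0 = 0)
√(2768 + s(-54)) = √(2768 + 0) = √2768 = 4*√173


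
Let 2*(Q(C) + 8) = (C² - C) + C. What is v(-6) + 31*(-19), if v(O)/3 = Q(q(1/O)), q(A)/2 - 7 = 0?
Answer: -319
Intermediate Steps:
q(A) = 14 (q(A) = 14 + 2*0 = 14 + 0 = 14)
Q(C) = -8 + C²/2 (Q(C) = -8 + ((C² - C) + C)/2 = -8 + C²/2)
v(O) = 270 (v(O) = 3*(-8 + (½)*14²) = 3*(-8 + (½)*196) = 3*(-8 + 98) = 3*90 = 270)
v(-6) + 31*(-19) = 270 + 31*(-19) = 270 - 589 = -319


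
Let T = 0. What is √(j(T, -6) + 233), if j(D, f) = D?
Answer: √233 ≈ 15.264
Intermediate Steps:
√(j(T, -6) + 233) = √(0 + 233) = √233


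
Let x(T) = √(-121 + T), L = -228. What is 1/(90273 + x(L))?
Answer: 90273/8149214878 - I*√349/8149214878 ≈ 1.1078e-5 - 2.2924e-9*I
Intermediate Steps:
1/(90273 + x(L)) = 1/(90273 + √(-121 - 228)) = 1/(90273 + √(-349)) = 1/(90273 + I*√349)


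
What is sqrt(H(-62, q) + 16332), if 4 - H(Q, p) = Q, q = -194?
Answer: 3*sqrt(1822) ≈ 128.05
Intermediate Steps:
H(Q, p) = 4 - Q
sqrt(H(-62, q) + 16332) = sqrt((4 - 1*(-62)) + 16332) = sqrt((4 + 62) + 16332) = sqrt(66 + 16332) = sqrt(16398) = 3*sqrt(1822)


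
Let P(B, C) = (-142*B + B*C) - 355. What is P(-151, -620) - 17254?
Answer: 97453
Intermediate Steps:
P(B, C) = -355 - 142*B + B*C
P(-151, -620) - 17254 = (-355 - 142*(-151) - 151*(-620)) - 17254 = (-355 + 21442 + 93620) - 17254 = 114707 - 17254 = 97453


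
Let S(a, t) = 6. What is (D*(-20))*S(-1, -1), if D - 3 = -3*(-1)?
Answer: -720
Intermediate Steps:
D = 6 (D = 3 - 3*(-1) = 3 + 3 = 6)
(D*(-20))*S(-1, -1) = (6*(-20))*6 = -120*6 = -720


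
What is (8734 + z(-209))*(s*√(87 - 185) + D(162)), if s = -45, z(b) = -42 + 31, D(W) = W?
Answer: 1413126 - 2747745*I*√2 ≈ 1.4131e+6 - 3.8859e+6*I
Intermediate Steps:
z(b) = -11
(8734 + z(-209))*(s*√(87 - 185) + D(162)) = (8734 - 11)*(-45*√(87 - 185) + 162) = 8723*(-315*I*√2 + 162) = 8723*(162 - 315*I*√2) = 1413126 - 2747745*I*√2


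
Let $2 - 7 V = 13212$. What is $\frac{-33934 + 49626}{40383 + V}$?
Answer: $\frac{109844}{269471} \approx 0.40763$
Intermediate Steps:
$V = - \frac{13210}{7}$ ($V = \frac{2}{7} - \frac{13212}{7} = - \frac{13210}{7} \approx -1887.1$)
$\frac{-33934 + 49626}{40383 + V} = \frac{-33934 + 49626}{40383 - \frac{13210}{7}} = \frac{15692}{\frac{269471}{7}} = 15692 \cdot \frac{7}{269471} = \frac{109844}{269471}$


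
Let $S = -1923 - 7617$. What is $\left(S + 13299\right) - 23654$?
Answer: $-19895$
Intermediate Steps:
$S = -9540$
$\left(S + 13299\right) - 23654 = \left(-9540 + 13299\right) - 23654 = 3759 - 23654 = -19895$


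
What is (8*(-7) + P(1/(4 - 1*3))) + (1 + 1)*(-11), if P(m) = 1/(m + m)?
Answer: -155/2 ≈ -77.500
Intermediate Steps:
P(m) = 1/(2*m)
(8*(-7) + P(1/(4 - 1*3))) + (1 + 1)*(-11) = (8*(-7) + 1/(2*(1/(4 - 1*3)))) + (1 + 1)*(-11) = (-56 + 1/(2*(1/(4 - 3)))) + 2*(-11) = (-56 + 1/(2*(1/1))) - 22 = (-56 + (1/2)/1) - 22 = (-56 + (1/2)*1) - 22 = (-56 + 1/2) - 22 = -111/2 - 22 = -155/2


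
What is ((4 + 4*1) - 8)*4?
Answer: 0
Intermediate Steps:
((4 + 4*1) - 8)*4 = ((4 + 4) - 8)*4 = (8 - 8)*4 = 0*4 = 0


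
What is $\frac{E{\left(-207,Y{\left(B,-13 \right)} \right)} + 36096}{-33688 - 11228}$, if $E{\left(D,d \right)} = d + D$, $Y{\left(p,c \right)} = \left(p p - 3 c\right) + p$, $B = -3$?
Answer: $- \frac{5989}{7486} \approx -0.80003$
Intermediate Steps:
$Y{\left(p,c \right)} = p + p^{2} - 3 c$ ($Y{\left(p,c \right)} = \left(p^{2} - 3 c\right) + p = p + p^{2} - 3 c$)
$E{\left(D,d \right)} = D + d$
$\frac{E{\left(-207,Y{\left(B,-13 \right)} \right)} + 36096}{-33688 - 11228} = \frac{\left(-207 - \left(-36 - 9\right)\right) + 36096}{-33688 - 11228} = \frac{\left(-207 + \left(-3 + 9 + 39\right)\right) + 36096}{-44916} = \left(\left(-207 + 45\right) + 36096\right) \left(- \frac{1}{44916}\right) = \left(-162 + 36096\right) \left(- \frac{1}{44916}\right) = 35934 \left(- \frac{1}{44916}\right) = - \frac{5989}{7486}$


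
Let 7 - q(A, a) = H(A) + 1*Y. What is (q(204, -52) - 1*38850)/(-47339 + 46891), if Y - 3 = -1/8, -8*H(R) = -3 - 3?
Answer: 310773/3584 ≈ 86.711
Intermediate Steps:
H(R) = ¾ (H(R) = -(-3 - 3)/8 = -⅛*(-6) = ¾)
Y = 23/8 (Y = 3 - 1/8 = 3 - 1*⅛ = 3 - ⅛ = 23/8 ≈ 2.8750)
q(A, a) = 27/8 (q(A, a) = 7 - (¾ + 1*(23/8)) = 7 - (¾ + 23/8) = 7 - 1*29/8 = 7 - 29/8 = 27/8)
(q(204, -52) - 1*38850)/(-47339 + 46891) = (27/8 - 1*38850)/(-47339 + 46891) = (27/8 - 38850)/(-448) = -310773/8*(-1/448) = 310773/3584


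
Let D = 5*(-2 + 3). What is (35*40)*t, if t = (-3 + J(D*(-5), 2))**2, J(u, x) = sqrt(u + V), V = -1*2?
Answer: 12600*(1 - I*sqrt(3))**2 ≈ -25200.0 - 43648.0*I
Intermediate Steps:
V = -2
D = 5 (D = 5*1 = 5)
J(u, x) = sqrt(-2 + u) (J(u, x) = sqrt(u - 2) = sqrt(-2 + u))
t = (-3 + 3*I*sqrt(3))**2 (t = (-3 + sqrt(-2 + 5*(-5)))**2 = (-3 + sqrt(-2 - 25))**2 = (-3 + sqrt(-27))**2 = (-3 + 3*I*sqrt(3))**2 ≈ -18.0 - 31.177*I)
(35*40)*t = (35*40)*(9*(1 - I*sqrt(3))**2) = 1400*(9*(1 - I*sqrt(3))**2) = 12600*(1 - I*sqrt(3))**2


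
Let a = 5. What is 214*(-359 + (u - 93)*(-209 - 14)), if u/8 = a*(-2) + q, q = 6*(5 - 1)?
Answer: -983544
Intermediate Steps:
q = 24 (q = 6*4 = 24)
u = 112 (u = 8*(5*(-2) + 24) = 8*(-10 + 24) = 8*14 = 112)
214*(-359 + (u - 93)*(-209 - 14)) = 214*(-359 + (112 - 93)*(-209 - 14)) = 214*(-359 + 19*(-223)) = 214*(-359 - 4237) = 214*(-4596) = -983544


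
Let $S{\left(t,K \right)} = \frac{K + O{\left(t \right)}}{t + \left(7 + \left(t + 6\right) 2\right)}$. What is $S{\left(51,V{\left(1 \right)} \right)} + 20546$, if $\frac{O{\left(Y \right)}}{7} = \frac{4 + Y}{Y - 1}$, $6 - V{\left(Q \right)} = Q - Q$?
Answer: $\frac{35339257}{1720} \approx 20546.0$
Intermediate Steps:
$V{\left(Q \right)} = 6$ ($V{\left(Q \right)} = 6 - \left(Q - Q\right) = 6 - 0 = 6 + 0 = 6$)
$O{\left(Y \right)} = \frac{7 \left(4 + Y\right)}{-1 + Y}$ ($O{\left(Y \right)} = 7 \frac{4 + Y}{Y - 1} = 7 \frac{4 + Y}{-1 + Y} = \frac{7 \left(4 + Y\right)}{-1 + Y}$)
$S{\left(t,K \right)} = \frac{K + \frac{7 \left(4 + t\right)}{-1 + t}}{19 + 3 t}$ ($S{\left(t,K \right)} = \frac{K + \frac{7 \left(4 + t\right)}{-1 + t}}{t + \left(7 + \left(t + 6\right) 2\right)} = \frac{K + \frac{7 \left(4 + t\right)}{-1 + t}}{t + \left(7 + \left(6 + t\right) 2\right)} = \frac{K + \frac{7 \left(4 + t\right)}{-1 + t}}{t + \left(7 + \left(12 + 2 t\right)\right)} = \frac{K + \frac{7 \left(4 + t\right)}{-1 + t}}{t + \left(19 + 2 t\right)} = \frac{K + \frac{7 \left(4 + t\right)}{-1 + t}}{19 + 3 t}$)
$S{\left(51,V{\left(1 \right)} \right)} + 20546 = \frac{28 + 7 \cdot 51 + 6 \left(-1 + 51\right)}{\left(-1 + 51\right) \left(19 + 3 \cdot 51\right)} + 20546 = \frac{28 + 357 + 6 \cdot 50}{50 \left(19 + 153\right)} + 20546 = \frac{28 + 357 + 300}{50 \cdot 172} + 20546 = \frac{1}{50} \cdot \frac{1}{172} \cdot 685 + 20546 = \frac{137}{1720} + 20546 = \frac{35339257}{1720}$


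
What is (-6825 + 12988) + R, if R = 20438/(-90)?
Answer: 267116/45 ≈ 5935.9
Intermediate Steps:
R = -10219/45 (R = 20438*(-1/90) = -10219/45 ≈ -227.09)
(-6825 + 12988) + R = (-6825 + 12988) - 10219/45 = 6163 - 10219/45 = 267116/45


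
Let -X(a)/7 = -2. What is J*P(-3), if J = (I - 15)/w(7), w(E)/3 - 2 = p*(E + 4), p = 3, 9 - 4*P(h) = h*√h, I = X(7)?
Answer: -3/140 - I*√3/140 ≈ -0.021429 - 0.012372*I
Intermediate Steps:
X(a) = 14 (X(a) = -7*(-2) = 14)
I = 14
P(h) = 9/4 - h^(3/2)/4 (P(h) = 9/4 - h*√h/4 = 9/4 - h^(3/2)/4)
w(E) = 42 + 9*E (w(E) = 6 + 3*(3*(E + 4)) = 6 + 3*(3*(4 + E)) = 6 + 3*(12 + 3*E) = 6 + (36 + 9*E) = 42 + 9*E)
J = -1/105 (J = (14 - 15)/(42 + 9*7) = -1/(42 + 63) = -1/105 ≈ -0.0095238)
J*P(-3) = -(9/4 - (-3)*I*√3/4)/105 = -(9/4 + 3*I*√3/4)/105 = -3/140 - I*√3/140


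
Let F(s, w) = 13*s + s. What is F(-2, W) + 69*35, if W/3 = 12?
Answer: 2387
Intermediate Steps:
W = 36 (W = 3*12 = 36)
F(s, w) = 14*s
F(-2, W) + 69*35 = 14*(-2) + 69*35 = -28 + 2415 = 2387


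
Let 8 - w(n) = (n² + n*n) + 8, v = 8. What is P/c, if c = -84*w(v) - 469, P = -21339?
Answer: -21339/10283 ≈ -2.0752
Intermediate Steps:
w(n) = -2*n² (w(n) = 8 - ((n² + n*n) + 8) = 8 - ((n² + n²) + 8) = 8 - (2*n² + 8) = 8 - (8 + 2*n²) = 8 + (-8 - 2*n²) = -2*n²)
c = 10283 (c = -(-168)*8² - 469 = -(-168)*64 - 469 = -84*(-128) - 469 = 10752 - 469 = 10283)
P/c = -21339/10283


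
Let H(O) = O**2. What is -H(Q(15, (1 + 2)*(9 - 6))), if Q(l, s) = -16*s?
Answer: -20736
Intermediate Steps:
-H(Q(15, (1 + 2)*(9 - 6))) = -(-16*(1 + 2)*(9 - 6))**2 = -(-48*3)**2 = -(-16*9)**2 = -1*(-144)**2 = -1*20736 = -20736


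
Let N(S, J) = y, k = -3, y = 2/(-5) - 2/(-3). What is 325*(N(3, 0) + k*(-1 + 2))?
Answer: -2665/3 ≈ -888.33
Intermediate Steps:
y = 4/15 (y = 2*(-⅕) - 2*(-⅓) = -⅖ + ⅔ = 4/15 ≈ 0.26667)
N(S, J) = 4/15
325*(N(3, 0) + k*(-1 + 2)) = 325*(4/15 - 3*(-1 + 2)) = 325*(4/15 - 3*1) = 325*(4/15 - 3) = 325*(-41/15) = -2665/3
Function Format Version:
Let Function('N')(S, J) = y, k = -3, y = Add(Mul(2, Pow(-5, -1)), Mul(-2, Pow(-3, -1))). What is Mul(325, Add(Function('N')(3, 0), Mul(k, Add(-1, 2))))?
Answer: Rational(-2665, 3) ≈ -888.33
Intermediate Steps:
y = Rational(4, 15) (y = Add(Mul(2, Rational(-1, 5)), Mul(-2, Rational(-1, 3))) = Add(Rational(-2, 5), Rational(2, 3)) = Rational(4, 15) ≈ 0.26667)
Function('N')(S, J) = Rational(4, 15)
Mul(325, Add(Function('N')(3, 0), Mul(k, Add(-1, 2)))) = Mul(325, Add(Rational(4, 15), Mul(-3, Add(-1, 2)))) = Mul(325, Add(Rational(4, 15), Mul(-3, 1))) = Mul(325, Add(Rational(4, 15), -3)) = Mul(325, Rational(-41, 15)) = Rational(-2665, 3)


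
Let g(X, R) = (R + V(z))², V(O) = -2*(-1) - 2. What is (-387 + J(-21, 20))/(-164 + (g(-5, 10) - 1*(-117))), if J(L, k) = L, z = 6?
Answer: -408/53 ≈ -7.6981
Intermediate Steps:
V(O) = 0 (V(O) = 2 - 2 = 0)
g(X, R) = R² (g(X, R) = (R + 0)² = R²)
(-387 + J(-21, 20))/(-164 + (g(-5, 10) - 1*(-117))) = (-387 - 21)/(-164 + (10² - 1*(-117))) = -408/(-164 + (100 + 117)) = -408/(-164 + 217) = -408/53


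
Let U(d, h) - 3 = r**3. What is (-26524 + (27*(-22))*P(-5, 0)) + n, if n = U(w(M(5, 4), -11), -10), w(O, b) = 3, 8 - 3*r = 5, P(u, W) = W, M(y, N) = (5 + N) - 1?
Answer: -26520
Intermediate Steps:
M(y, N) = 4 + N
r = 1 (r = 8/3 - 1/3*5 = 8/3 - 5/3 = 1)
U(d, h) = 4 (U(d, h) = 3 + 1**3 = 3 + 1 = 4)
n = 4
(-26524 + (27*(-22))*P(-5, 0)) + n = (-26524 + (27*(-22))*0) + 4 = (-26524 - 594*0) + 4 = (-26524 + 0) + 4 = -26524 + 4 = -26520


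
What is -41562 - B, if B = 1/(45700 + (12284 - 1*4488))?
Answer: -2223400753/53496 ≈ -41562.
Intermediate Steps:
B = 1/53496 (B = 1/(45700 + (12284 - 4488)) = 1/(45700 + 7796) = 1/53496 ≈ 1.8693e-5)
-41562 - B = -41562 - 1*1/53496 = -41562 - 1/53496 = -2223400753/53496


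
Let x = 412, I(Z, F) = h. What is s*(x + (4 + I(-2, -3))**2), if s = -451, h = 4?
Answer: -214676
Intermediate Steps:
I(Z, F) = 4
s*(x + (4 + I(-2, -3))**2) = -451*(412 + (4 + 4)**2) = -451*(412 + 8**2) = -451*(412 + 64) = -451*476 = -214676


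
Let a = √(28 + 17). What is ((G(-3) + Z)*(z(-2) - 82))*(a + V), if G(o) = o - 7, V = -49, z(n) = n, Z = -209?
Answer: -901404 + 55188*√5 ≈ -7.7800e+5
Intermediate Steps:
G(o) = -7 + o
a = 3*√5 (a = √45 = 3*√5 ≈ 6.7082)
((G(-3) + Z)*(z(-2) - 82))*(a + V) = (((-7 - 3) - 209)*(-2 - 82))*(3*√5 - 49) = ((-10 - 209)*(-84))*(-49 + 3*√5) = (-219*(-84))*(-49 + 3*√5) = 18396*(-49 + 3*√5) = -901404 + 55188*√5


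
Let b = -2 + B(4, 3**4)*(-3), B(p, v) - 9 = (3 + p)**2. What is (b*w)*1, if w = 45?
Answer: -7920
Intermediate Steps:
B(p, v) = 9 + (3 + p)**2
b = -176 (b = -2 + (9 + (3 + 4)**2)*(-3) = -2 + (9 + 7**2)*(-3) = -2 + (9 + 49)*(-3) = -2 + 58*(-3) = -2 - 174 = -176)
(b*w)*1 = -176*45*1 = -7920*1 = -7920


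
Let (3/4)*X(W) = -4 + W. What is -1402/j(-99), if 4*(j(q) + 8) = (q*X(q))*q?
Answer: 1402/336509 ≈ 0.0041663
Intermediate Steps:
X(W) = -16/3 + 4*W/3 (X(W) = 4*(-4 + W)/3 = -16/3 + 4*W/3)
j(q) = -8 + q²*(-16/3 + 4*q/3)/4 (j(q) = -8 + ((q*(-16/3 + 4*q/3))*q)/4 = -8 + (q²*(-16/3 + 4*q/3))/4 = -8 + q²*(-16/3 + 4*q/3)/4)
-1402/j(-99) = -1402/(-8 + (⅓)*(-99)²*(-4 - 99)) = -1402/(-8 + (⅓)*9801*(-103)) = -1402/(-8 - 336501) = -1402/(-336509) = -1402*(-1/336509) = 1402/336509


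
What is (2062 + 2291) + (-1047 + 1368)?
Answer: 4674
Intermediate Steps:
(2062 + 2291) + (-1047 + 1368) = 4353 + 321 = 4674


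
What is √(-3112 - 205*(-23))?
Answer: √1603 ≈ 40.037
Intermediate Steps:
√(-3112 - 205*(-23)) = √(-3112 + 4715) = √1603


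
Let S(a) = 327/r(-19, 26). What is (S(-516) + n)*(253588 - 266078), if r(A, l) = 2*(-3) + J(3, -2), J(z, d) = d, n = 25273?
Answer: -1260596965/4 ≈ -3.1515e+8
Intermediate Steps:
r(A, l) = -8 (r(A, l) = 2*(-3) - 2 = -6 - 2 = -8)
S(a) = -327/8 (S(a) = 327/(-8) = 327*(-⅛) = -327/8)
(S(-516) + n)*(253588 - 266078) = (-327/8 + 25273)*(253588 - 266078) = (201857/8)*(-12490) = -1260596965/4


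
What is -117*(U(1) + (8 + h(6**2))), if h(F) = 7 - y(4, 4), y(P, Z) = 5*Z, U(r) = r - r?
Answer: 585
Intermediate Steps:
U(r) = 0
h(F) = -13 (h(F) = 7 - 5*4 = 7 - 1*20 = 7 - 20 = -13)
-117*(U(1) + (8 + h(6**2))) = -117*(0 + (8 - 13)) = -117*(0 - 5) = -117*(-5) = 585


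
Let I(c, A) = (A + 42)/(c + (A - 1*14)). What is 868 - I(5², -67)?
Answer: 48583/56 ≈ 867.55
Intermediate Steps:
I(c, A) = (42 + A)/(-14 + A + c) (I(c, A) = (42 + A)/(c + (A - 14)) = (42 + A)/(c + (-14 + A)) = (42 + A)/(-14 + A + c))
868 - I(5², -67) = 868 - (42 - 67)/(-14 - 67 + 5²) = 868 - (-25)/(-14 - 67 + 25) = 868 - (-25)/(-56) = 868 - (-1)*(-25)/56 = 868 - 1*25/56 = 868 - 25/56 = 48583/56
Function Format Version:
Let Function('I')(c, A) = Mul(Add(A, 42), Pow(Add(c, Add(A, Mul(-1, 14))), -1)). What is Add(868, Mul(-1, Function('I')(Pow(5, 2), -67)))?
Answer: Rational(48583, 56) ≈ 867.55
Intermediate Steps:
Function('I')(c, A) = Mul(Pow(Add(-14, A, c), -1), Add(42, A)) (Function('I')(c, A) = Mul(Add(42, A), Pow(Add(c, Add(A, -14)), -1)) = Mul(Add(42, A), Pow(Add(c, Add(-14, A)), -1)) = Mul(Add(42, A), Pow(Add(-14, A, c), -1)) = Mul(Pow(Add(-14, A, c), -1), Add(42, A)))
Add(868, Mul(-1, Function('I')(Pow(5, 2), -67))) = Add(868, Mul(-1, Mul(Pow(Add(-14, -67, Pow(5, 2)), -1), Add(42, -67)))) = Add(868, Mul(-1, Mul(Pow(Add(-14, -67, 25), -1), -25))) = Add(868, Mul(-1, Mul(Pow(-56, -1), -25))) = Add(868, Mul(-1, Mul(Rational(-1, 56), -25))) = Add(868, Mul(-1, Rational(25, 56))) = Add(868, Rational(-25, 56)) = Rational(48583, 56)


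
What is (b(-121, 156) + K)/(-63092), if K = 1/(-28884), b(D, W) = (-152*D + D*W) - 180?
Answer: 19178977/1822349328 ≈ 0.010524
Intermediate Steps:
b(D, W) = -180 - 152*D + D*W
K = -1/28884 ≈ -3.4621e-5
(b(-121, 156) + K)/(-63092) = ((-180 - 152*(-121) - 121*156) - 1/28884)/(-63092) = ((-180 + 18392 - 18876) - 1/28884)*(-1/63092) = (-664 - 1/28884)*(-1/63092) = -19178977/28884*(-1/63092) = 19178977/1822349328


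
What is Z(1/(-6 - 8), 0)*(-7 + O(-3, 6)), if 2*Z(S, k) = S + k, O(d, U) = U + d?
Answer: ⅐ ≈ 0.14286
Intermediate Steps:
Z(S, k) = S/2 + k/2 (Z(S, k) = (S + k)/2 = S/2 + k/2)
Z(1/(-6 - 8), 0)*(-7 + O(-3, 6)) = (1/(2*(-6 - 8)) + (½)*0)*(-7 + (6 - 3)) = ((½)/(-14) + 0)*(-7 + 3) = ((½)*(-1/14) + 0)*(-4) = (-1/28 + 0)*(-4) = -1/28*(-4) = ⅐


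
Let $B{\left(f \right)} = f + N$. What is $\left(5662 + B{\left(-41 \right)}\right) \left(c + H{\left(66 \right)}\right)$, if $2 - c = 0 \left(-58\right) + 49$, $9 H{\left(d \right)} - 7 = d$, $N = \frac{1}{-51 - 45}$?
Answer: $- \frac{94432625}{432} \approx -2.1859 \cdot 10^{5}$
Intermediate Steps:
$N = - \frac{1}{96}$ ($N = \frac{1}{-96} = - \frac{1}{96} \approx -0.010417$)
$H{\left(d \right)} = \frac{7}{9} + \frac{d}{9}$
$B{\left(f \right)} = - \frac{1}{96} + f$ ($B{\left(f \right)} = f - \frac{1}{96} = - \frac{1}{96} + f$)
$c = -47$ ($c = 2 - \left(0 \left(-58\right) + 49\right) = 2 - \left(0 + 49\right) = 2 - 49 = -47$)
$\left(5662 + B{\left(-41 \right)}\right) \left(c + H{\left(66 \right)}\right) = \left(5662 - \frac{3937}{96}\right) \left(-47 + \left(\frac{7}{9} + \frac{1}{9} \cdot 66\right)\right) = \left(5662 - \frac{3937}{96}\right) \left(-47 + \left(\frac{7}{9} + \frac{22}{3}\right)\right) = \frac{539615 \left(-47 + \frac{73}{9}\right)}{96} = \frac{539615}{96} \left(- \frac{350}{9}\right) = - \frac{94432625}{432}$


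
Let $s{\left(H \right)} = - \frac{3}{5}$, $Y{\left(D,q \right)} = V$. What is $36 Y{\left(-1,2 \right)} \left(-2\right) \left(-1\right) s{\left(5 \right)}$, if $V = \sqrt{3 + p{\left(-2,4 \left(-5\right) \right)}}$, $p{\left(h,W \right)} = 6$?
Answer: $- \frac{648}{5} \approx -129.6$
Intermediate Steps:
$V = 3$ ($V = \sqrt{3 + 6} = \sqrt{9} = 3$)
$Y{\left(D,q \right)} = 3$
$s{\left(H \right)} = - \frac{3}{5}$ ($s{\left(H \right)} = \left(-3\right) \frac{1}{5} = - \frac{3}{5}$)
$36 Y{\left(-1,2 \right)} \left(-2\right) \left(-1\right) s{\left(5 \right)} = 36 \cdot 3 \left(-2\right) \left(-1\right) \left(- \frac{3}{5}\right) = 36 \left(\left(-6\right) \left(-1\right)\right) \left(- \frac{3}{5}\right) = 36 \cdot 6 \left(- \frac{3}{5}\right) = 216 \left(- \frac{3}{5}\right) = - \frac{648}{5}$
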